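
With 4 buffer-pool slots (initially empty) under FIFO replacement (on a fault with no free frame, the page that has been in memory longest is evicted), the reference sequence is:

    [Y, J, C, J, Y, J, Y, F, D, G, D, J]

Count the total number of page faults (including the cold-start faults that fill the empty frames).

7

Y: fault, frames [Y]
J: fault, frames [Y, J]
C: fault, frames [Y, J, C]
J: hit
Y: hit
J: hit
Y: hit
F: fault, frames [Y, J, C, F]
D: fault, evict Y, frames [J, C, F, D]
G: fault, evict J, frames [C, F, D, G]
D: hit
J: fault, evict C, frames [F, D, G, J]
Page faults: 7.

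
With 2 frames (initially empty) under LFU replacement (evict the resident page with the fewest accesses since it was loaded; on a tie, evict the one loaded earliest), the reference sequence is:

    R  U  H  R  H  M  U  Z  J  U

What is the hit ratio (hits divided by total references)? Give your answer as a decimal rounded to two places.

R: fault, frames (R)
U: fault, frames (R U)
H: fault, evict R, frames (U H)
R: fault, evict U, frames (H R)
H: hit
M: fault, evict R, frames (H M)
U: fault, evict M, frames (H U)
Z: fault, evict U, frames (H Z)
J: fault, evict Z, frames (H J)
U: fault, evict J, frames (H U)
Hits: 1 of 10 references → 1/10 = 0.1000.

0.10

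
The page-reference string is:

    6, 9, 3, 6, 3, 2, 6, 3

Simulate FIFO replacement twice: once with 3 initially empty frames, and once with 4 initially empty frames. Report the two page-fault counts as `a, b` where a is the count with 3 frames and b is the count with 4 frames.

5, 4

3 frames: F F F . . F F . → 5 faults.
4 frames: F F F . . F . . → 4 faults.
4 < 5: adding a frame reduced faults, as is typical.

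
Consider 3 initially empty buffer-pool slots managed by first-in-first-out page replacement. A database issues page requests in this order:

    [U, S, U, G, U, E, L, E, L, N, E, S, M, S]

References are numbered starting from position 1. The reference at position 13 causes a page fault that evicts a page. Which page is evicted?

pos 1: U: miss, frames {U}
pos 2: S: miss, frames {U,S}
pos 3: U: hit
pos 4: G: miss, frames {U,S,G}
pos 5: U: hit
pos 6: E: miss, evict U, frames {S,G,E}
pos 7: L: miss, evict S, frames {G,E,L}
pos 8: E: hit
pos 9: L: hit
pos 10: N: miss, evict G, frames {E,L,N}
pos 11: E: hit
pos 12: S: miss, evict E, frames {L,N,S}
pos 13: M: miss, evict L, frames {N,S,M}
At position 13, page L is evicted.

L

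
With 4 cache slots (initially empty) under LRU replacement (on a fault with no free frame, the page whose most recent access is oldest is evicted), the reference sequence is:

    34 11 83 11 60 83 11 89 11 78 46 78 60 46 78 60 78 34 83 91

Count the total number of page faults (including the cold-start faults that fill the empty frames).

34 → fault, frames {34}
11 → fault, frames {34,11}
83 → fault, frames {34,11,83}
11 → hit
60 → fault, frames {34,83,11,60}
83 → hit
11 → hit
89 → fault, evict 34, frames {60,83,11,89}
11 → hit
78 → fault, evict 60, frames {83,89,11,78}
46 → fault, evict 83, frames {89,11,78,46}
78 → hit
60 → fault, evict 89, frames {11,46,78,60}
46 → hit
78 → hit
60 → hit
78 → hit
34 → fault, evict 11, frames {46,60,78,34}
83 → fault, evict 46, frames {60,78,34,83}
91 → fault, evict 60, frames {78,34,83,91}
Page faults: 11.

11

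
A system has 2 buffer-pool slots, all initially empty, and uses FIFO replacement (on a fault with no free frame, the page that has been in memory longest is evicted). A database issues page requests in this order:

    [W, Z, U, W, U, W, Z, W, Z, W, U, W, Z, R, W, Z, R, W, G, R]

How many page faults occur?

W → miss, frames (W)
Z → miss, frames (W Z)
U → miss, evict W, frames (Z U)
W → miss, evict Z, frames (U W)
U → hit
W → hit
Z → miss, evict U, frames (W Z)
W → hit
Z → hit
W → hit
U → miss, evict W, frames (Z U)
W → miss, evict Z, frames (U W)
Z → miss, evict U, frames (W Z)
R → miss, evict W, frames (Z R)
W → miss, evict Z, frames (R W)
Z → miss, evict R, frames (W Z)
R → miss, evict W, frames (Z R)
W → miss, evict Z, frames (R W)
G → miss, evict R, frames (W G)
R → miss, evict W, frames (G R)
Page faults: 15.

15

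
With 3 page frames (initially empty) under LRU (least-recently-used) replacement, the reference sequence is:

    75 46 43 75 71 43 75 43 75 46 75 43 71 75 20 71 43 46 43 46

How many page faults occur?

75 → miss, frames [75]
46 → miss, frames [75, 46]
43 → miss, frames [75, 46, 43]
75 → hit
71 → miss, evict 46, frames [43, 75, 71]
43 → hit
75 → hit
43 → hit
75 → hit
46 → miss, evict 71, frames [43, 75, 46]
75 → hit
43 → hit
71 → miss, evict 46, frames [75, 43, 71]
75 → hit
20 → miss, evict 43, frames [71, 75, 20]
71 → hit
43 → miss, evict 75, frames [20, 71, 43]
46 → miss, evict 20, frames [71, 43, 46]
43 → hit
46 → hit
Page faults: 9.

9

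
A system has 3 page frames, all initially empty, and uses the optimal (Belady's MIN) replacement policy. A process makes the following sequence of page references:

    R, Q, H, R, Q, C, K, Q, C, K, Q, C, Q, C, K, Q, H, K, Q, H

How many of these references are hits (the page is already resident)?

14

R -> miss, frames {R}
Q -> miss, frames {R,Q}
H -> miss, frames {R,Q,H}
R -> hit
Q -> hit
C -> miss, evict R, frames {Q,H,C}
K -> miss, evict H, frames {Q,C,K}
Q -> hit
C -> hit
K -> hit
Q -> hit
C -> hit
Q -> hit
C -> hit
K -> hit
Q -> hit
H -> miss, evict C, frames {Q,K,H}
K -> hit
Q -> hit
H -> hit
Hits: 14.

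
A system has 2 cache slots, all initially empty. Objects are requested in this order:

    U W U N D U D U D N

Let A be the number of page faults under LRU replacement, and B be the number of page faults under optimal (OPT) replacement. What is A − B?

1

Under LRU: F F . F F F . . . F → 6 faults.
Under OPT: F F . F F . . . . F → 5 faults.
A − B = 6 − 5 = 1.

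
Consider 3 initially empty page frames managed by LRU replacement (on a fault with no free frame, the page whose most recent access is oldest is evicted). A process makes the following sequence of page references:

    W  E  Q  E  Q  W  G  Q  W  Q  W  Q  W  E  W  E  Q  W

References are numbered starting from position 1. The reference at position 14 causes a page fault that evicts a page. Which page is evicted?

G

pos 1: W -> fault, frames {W}
pos 2: E -> fault, frames {W,E}
pos 3: Q -> fault, frames {W,E,Q}
pos 4: E -> hit
pos 5: Q -> hit
pos 6: W -> hit
pos 7: G -> fault, evict E, frames {Q,W,G}
pos 8: Q -> hit
pos 9: W -> hit
pos 10: Q -> hit
pos 11: W -> hit
pos 12: Q -> hit
pos 13: W -> hit
pos 14: E -> fault, evict G, frames {Q,W,E}
At position 14, page G is evicted.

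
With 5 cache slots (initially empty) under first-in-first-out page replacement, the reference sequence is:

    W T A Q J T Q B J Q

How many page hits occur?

W -> miss, frames (W)
T -> miss, frames (W T)
A -> miss, frames (W T A)
Q -> miss, frames (W T A Q)
J -> miss, frames (W T A Q J)
T -> hit
Q -> hit
B -> miss, evict W, frames (T A Q J B)
J -> hit
Q -> hit
Hits: 4.

4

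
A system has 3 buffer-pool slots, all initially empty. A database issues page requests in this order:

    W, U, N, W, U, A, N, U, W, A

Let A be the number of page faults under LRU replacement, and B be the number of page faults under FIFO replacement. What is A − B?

2

Under LRU: F F F . . F F . F F → 7 faults.
Under FIFO: F F F . . F . . F . → 5 faults.
A − B = 7 − 5 = 2.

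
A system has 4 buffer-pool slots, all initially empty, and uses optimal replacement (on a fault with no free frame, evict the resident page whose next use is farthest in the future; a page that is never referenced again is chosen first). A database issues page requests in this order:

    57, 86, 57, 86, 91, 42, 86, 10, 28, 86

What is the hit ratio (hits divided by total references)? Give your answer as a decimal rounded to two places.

0.40

57 → fault, frames (57)
86 → fault, frames (57 86)
57 → hit
86 → hit
91 → fault, frames (57 86 91)
42 → fault, frames (57 86 91 42)
86 → hit
10 → fault, evict 42, frames (57 86 91 10)
28 → fault, evict 10, frames (57 86 91 28)
86 → hit
Hits: 4 of 10 references → 4/10 = 0.4000.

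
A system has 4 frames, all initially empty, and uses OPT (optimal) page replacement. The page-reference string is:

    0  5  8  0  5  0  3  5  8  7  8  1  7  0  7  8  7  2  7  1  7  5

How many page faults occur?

8

0 → fault, frames [0]
5 → fault, frames [0, 5]
8 → fault, frames [0, 5, 8]
0 → hit
5 → hit
0 → hit
3 → fault, frames [0, 5, 8, 3]
5 → hit
8 → hit
7 → fault, evict 3, frames [0, 5, 8, 7]
8 → hit
1 → fault, evict 5, frames [0, 8, 7, 1]
7 → hit
0 → hit
7 → hit
8 → hit
7 → hit
2 → fault, evict 8, frames [0, 7, 1, 2]
7 → hit
1 → hit
7 → hit
5 → fault, evict 2, frames [0, 7, 1, 5]
Page faults: 8.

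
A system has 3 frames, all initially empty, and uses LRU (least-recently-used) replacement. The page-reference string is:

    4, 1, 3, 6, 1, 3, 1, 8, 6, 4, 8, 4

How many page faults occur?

7

4 -> fault, frames [4]
1 -> fault, frames [4, 1]
3 -> fault, frames [4, 1, 3]
6 -> fault, evict 4, frames [1, 3, 6]
1 -> hit
3 -> hit
1 -> hit
8 -> fault, evict 6, frames [3, 1, 8]
6 -> fault, evict 3, frames [1, 8, 6]
4 -> fault, evict 1, frames [8, 6, 4]
8 -> hit
4 -> hit
Page faults: 7.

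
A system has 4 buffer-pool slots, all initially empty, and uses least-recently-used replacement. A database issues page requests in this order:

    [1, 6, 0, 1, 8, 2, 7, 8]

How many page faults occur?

6

1: miss, frames [1]
6: miss, frames [1, 6]
0: miss, frames [1, 6, 0]
1: hit
8: miss, frames [6, 0, 1, 8]
2: miss, evict 6, frames [0, 1, 8, 2]
7: miss, evict 0, frames [1, 8, 2, 7]
8: hit
Page faults: 6.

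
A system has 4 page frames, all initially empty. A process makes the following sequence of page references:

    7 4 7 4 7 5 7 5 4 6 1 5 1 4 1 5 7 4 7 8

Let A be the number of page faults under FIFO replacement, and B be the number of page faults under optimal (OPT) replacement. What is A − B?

Under FIFO: F F . . . F . . . F F . . . . . F F . F → 8 faults.
Under OPT: F F . . . F . . . F F . . . . . . . . F → 6 faults.
A − B = 8 − 6 = 2.

2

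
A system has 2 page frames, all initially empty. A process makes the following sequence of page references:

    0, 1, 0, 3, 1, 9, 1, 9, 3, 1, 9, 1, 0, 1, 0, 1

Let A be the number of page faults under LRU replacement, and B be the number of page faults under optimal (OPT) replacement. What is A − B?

2

Under LRU: F F . F F F . . F F F . F . . . → 9 faults.
Under OPT: F F . F . F . . F . F . F . . . → 7 faults.
A − B = 9 − 7 = 2.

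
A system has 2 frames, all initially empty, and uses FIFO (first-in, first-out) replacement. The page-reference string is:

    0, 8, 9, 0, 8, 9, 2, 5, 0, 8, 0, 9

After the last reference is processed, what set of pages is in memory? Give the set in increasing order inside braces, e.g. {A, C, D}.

{8, 9}

0 -> miss, frames {0}
8 -> miss, frames {0,8}
9 -> miss, evict 0, frames {8,9}
0 -> miss, evict 8, frames {9,0}
8 -> miss, evict 9, frames {0,8}
9 -> miss, evict 0, frames {8,9}
2 -> miss, evict 8, frames {9,2}
5 -> miss, evict 9, frames {2,5}
0 -> miss, evict 2, frames {5,0}
8 -> miss, evict 5, frames {0,8}
0 -> hit
9 -> miss, evict 0, frames {8,9}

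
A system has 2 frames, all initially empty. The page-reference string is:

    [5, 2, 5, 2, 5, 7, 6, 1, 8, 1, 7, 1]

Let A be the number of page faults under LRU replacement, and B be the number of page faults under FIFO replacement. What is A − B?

-1

Under LRU: F F . . . F F F F . F . → 7 faults.
Under FIFO: F F . . . F F F F . F F → 8 faults.
A − B = 7 − 8 = -1.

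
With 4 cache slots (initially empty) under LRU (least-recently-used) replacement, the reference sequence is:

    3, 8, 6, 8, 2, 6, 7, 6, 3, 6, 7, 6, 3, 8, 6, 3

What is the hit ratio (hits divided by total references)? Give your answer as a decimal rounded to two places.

3 -> miss, frames {3}
8 -> miss, frames {3,8}
6 -> miss, frames {3,8,6}
8 -> hit
2 -> miss, frames {3,6,8,2}
6 -> hit
7 -> miss, evict 3, frames {8,2,6,7}
6 -> hit
3 -> miss, evict 8, frames {2,7,6,3}
6 -> hit
7 -> hit
6 -> hit
3 -> hit
8 -> miss, evict 2, frames {7,6,3,8}
6 -> hit
3 -> hit
Hits: 9 of 16 references → 9/16 = 0.5625.

0.56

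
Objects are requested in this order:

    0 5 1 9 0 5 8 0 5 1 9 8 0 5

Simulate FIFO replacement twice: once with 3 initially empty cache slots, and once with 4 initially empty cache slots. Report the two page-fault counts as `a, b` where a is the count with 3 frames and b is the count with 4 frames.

3 frames: F F F F F F F . . F F . F F → 11 faults.
4 frames: F F F F . . F F F F F F F F → 12 faults.
12 > 11: adding a frame increased faults — Belady's anomaly.

11, 12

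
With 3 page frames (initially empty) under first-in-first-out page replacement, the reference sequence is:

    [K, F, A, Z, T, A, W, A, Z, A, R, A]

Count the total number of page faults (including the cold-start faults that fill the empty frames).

9

K: fault, frames (K)
F: fault, frames (K F)
A: fault, frames (K F A)
Z: fault, evict K, frames (F A Z)
T: fault, evict F, frames (A Z T)
A: hit
W: fault, evict A, frames (Z T W)
A: fault, evict Z, frames (T W A)
Z: fault, evict T, frames (W A Z)
A: hit
R: fault, evict W, frames (A Z R)
A: hit
Page faults: 9.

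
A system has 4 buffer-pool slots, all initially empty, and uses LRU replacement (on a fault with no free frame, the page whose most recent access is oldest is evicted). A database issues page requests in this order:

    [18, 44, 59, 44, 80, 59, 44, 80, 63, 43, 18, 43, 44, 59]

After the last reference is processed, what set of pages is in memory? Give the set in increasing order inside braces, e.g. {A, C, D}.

18 → fault, frames (18)
44 → fault, frames (18 44)
59 → fault, frames (18 44 59)
44 → hit
80 → fault, frames (18 59 44 80)
59 → hit
44 → hit
80 → hit
63 → fault, evict 18, frames (59 44 80 63)
43 → fault, evict 59, frames (44 80 63 43)
18 → fault, evict 44, frames (80 63 43 18)
43 → hit
44 → fault, evict 80, frames (63 18 43 44)
59 → fault, evict 63, frames (18 43 44 59)

{18, 43, 44, 59}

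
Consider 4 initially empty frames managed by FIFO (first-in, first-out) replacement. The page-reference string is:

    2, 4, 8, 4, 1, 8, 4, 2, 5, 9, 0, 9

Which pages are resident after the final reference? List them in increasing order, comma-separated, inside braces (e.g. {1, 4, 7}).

2: miss, frames {2}
4: miss, frames {2,4}
8: miss, frames {2,4,8}
4: hit
1: miss, frames {2,4,8,1}
8: hit
4: hit
2: hit
5: miss, evict 2, frames {4,8,1,5}
9: miss, evict 4, frames {8,1,5,9}
0: miss, evict 8, frames {1,5,9,0}
9: hit

{0, 1, 5, 9}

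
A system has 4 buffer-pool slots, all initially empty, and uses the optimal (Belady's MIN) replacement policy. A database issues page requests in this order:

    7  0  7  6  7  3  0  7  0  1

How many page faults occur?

5

7: miss, frames {7}
0: miss, frames {7,0}
7: hit
6: miss, frames {7,0,6}
7: hit
3: miss, frames {7,0,6,3}
0: hit
7: hit
0: hit
1: miss, evict 3, frames {7,0,6,1}
Page faults: 5.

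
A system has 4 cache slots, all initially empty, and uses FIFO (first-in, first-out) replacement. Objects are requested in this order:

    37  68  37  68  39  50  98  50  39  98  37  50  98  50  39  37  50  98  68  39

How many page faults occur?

8

37: fault, frames [37]
68: fault, frames [37, 68]
37: hit
68: hit
39: fault, frames [37, 68, 39]
50: fault, frames [37, 68, 39, 50]
98: fault, evict 37, frames [68, 39, 50, 98]
50: hit
39: hit
98: hit
37: fault, evict 68, frames [39, 50, 98, 37]
50: hit
98: hit
50: hit
39: hit
37: hit
50: hit
98: hit
68: fault, evict 39, frames [50, 98, 37, 68]
39: fault, evict 50, frames [98, 37, 68, 39]
Page faults: 8.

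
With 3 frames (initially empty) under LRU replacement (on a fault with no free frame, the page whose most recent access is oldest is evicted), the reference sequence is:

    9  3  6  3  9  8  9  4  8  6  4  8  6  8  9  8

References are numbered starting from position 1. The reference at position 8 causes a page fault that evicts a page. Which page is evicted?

3

pos 1: 9 -> miss, frames {9}
pos 2: 3 -> miss, frames {9,3}
pos 3: 6 -> miss, frames {9,3,6}
pos 4: 3 -> hit
pos 5: 9 -> hit
pos 6: 8 -> miss, evict 6, frames {3,9,8}
pos 7: 9 -> hit
pos 8: 4 -> miss, evict 3, frames {8,9,4}
At position 8, page 3 is evicted.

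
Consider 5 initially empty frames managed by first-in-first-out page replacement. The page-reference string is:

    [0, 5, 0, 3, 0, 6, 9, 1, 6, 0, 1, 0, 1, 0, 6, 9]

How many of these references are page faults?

7

0: miss, frames (0)
5: miss, frames (0 5)
0: hit
3: miss, frames (0 5 3)
0: hit
6: miss, frames (0 5 3 6)
9: miss, frames (0 5 3 6 9)
1: miss, evict 0, frames (5 3 6 9 1)
6: hit
0: miss, evict 5, frames (3 6 9 1 0)
1: hit
0: hit
1: hit
0: hit
6: hit
9: hit
Page faults: 7.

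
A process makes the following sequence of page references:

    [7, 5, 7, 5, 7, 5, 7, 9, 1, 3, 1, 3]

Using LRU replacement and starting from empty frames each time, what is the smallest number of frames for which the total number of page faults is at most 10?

f=1: 12 faults
f=2: 5 faults
f=3: 5 faults
f=4: 5 faults
f=5: 5 faults
Smallest f with faults ≤ 10 is 2.

2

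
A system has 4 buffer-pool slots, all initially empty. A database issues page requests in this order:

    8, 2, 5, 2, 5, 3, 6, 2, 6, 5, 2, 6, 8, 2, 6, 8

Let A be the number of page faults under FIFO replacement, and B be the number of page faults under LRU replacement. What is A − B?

1

Under FIFO: F F F . . F F . . . . . F F . . → 7 faults.
Under LRU: F F F . . F F . . . . . F . . . → 6 faults.
A − B = 7 − 6 = 1.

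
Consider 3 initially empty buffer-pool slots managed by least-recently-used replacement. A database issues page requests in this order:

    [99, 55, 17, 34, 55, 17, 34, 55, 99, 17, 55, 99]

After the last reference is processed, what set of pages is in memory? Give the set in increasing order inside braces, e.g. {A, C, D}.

99: miss, frames (99)
55: miss, frames (99 55)
17: miss, frames (99 55 17)
34: miss, evict 99, frames (55 17 34)
55: hit
17: hit
34: hit
55: hit
99: miss, evict 17, frames (34 55 99)
17: miss, evict 34, frames (55 99 17)
55: hit
99: hit

{17, 55, 99}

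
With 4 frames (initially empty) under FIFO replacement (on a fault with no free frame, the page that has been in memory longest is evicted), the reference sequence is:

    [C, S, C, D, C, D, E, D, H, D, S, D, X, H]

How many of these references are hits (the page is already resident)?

C -> fault, frames [C]
S -> fault, frames [C, S]
C -> hit
D -> fault, frames [C, S, D]
C -> hit
D -> hit
E -> fault, frames [C, S, D, E]
D -> hit
H -> fault, evict C, frames [S, D, E, H]
D -> hit
S -> hit
D -> hit
X -> fault, evict S, frames [D, E, H, X]
H -> hit
Hits: 8.

8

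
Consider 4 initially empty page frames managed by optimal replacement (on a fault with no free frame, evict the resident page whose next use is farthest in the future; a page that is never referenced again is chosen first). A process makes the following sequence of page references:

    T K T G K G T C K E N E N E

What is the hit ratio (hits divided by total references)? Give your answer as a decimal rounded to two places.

T -> fault, frames (T)
K -> fault, frames (T K)
T -> hit
G -> fault, frames (T K G)
K -> hit
G -> hit
T -> hit
C -> fault, frames (T K G C)
K -> hit
E -> fault, evict C, frames (T K G E)
N -> fault, evict G, frames (T K E N)
E -> hit
N -> hit
E -> hit
Hits: 8 of 14 references → 8/14 = 0.5714.

0.57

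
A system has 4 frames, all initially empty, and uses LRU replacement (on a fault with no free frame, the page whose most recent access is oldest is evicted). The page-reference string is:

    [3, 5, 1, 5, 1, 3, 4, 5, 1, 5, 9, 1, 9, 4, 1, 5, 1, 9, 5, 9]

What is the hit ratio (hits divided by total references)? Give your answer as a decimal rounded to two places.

3 -> miss, frames (3)
5 -> miss, frames (3 5)
1 -> miss, frames (3 5 1)
5 -> hit
1 -> hit
3 -> hit
4 -> miss, frames (5 1 3 4)
5 -> hit
1 -> hit
5 -> hit
9 -> miss, evict 3, frames (4 1 5 9)
1 -> hit
9 -> hit
4 -> hit
1 -> hit
5 -> hit
1 -> hit
9 -> hit
5 -> hit
9 -> hit
Hits: 15 of 20 references → 15/20 = 0.7500.

0.75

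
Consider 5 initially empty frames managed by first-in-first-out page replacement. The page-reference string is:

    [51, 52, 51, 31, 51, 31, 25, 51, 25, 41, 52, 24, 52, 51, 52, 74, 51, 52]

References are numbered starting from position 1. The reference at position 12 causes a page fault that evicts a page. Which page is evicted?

51

pos 1: 51 → miss, frames (51)
pos 2: 52 → miss, frames (51 52)
pos 3: 51 → hit
pos 4: 31 → miss, frames (51 52 31)
pos 5: 51 → hit
pos 6: 31 → hit
pos 7: 25 → miss, frames (51 52 31 25)
pos 8: 51 → hit
pos 9: 25 → hit
pos 10: 41 → miss, frames (51 52 31 25 41)
pos 11: 52 → hit
pos 12: 24 → miss, evict 51, frames (52 31 25 41 24)
At position 12, page 51 is evicted.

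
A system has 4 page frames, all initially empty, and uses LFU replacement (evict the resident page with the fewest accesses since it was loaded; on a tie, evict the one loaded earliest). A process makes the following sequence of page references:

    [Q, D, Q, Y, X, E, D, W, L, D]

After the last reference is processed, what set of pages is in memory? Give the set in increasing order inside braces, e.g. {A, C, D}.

Q: fault, frames [Q]
D: fault, frames [Q, D]
Q: hit
Y: fault, frames [Q, D, Y]
X: fault, frames [Q, D, Y, X]
E: fault, evict D, frames [Q, Y, X, E]
D: fault, evict Y, frames [Q, X, E, D]
W: fault, evict X, frames [Q, E, D, W]
L: fault, evict E, frames [Q, D, W, L]
D: hit

{D, L, Q, W}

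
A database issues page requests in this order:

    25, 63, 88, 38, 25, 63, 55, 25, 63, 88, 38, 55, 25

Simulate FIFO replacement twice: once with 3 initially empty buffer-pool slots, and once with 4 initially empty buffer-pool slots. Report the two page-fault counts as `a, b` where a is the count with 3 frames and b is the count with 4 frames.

3 frames: F F F F F F F . . F F . F → 10 faults.
4 frames: F F F F . . F F F F F F F → 11 faults.
11 > 10: adding a frame increased faults — Belady's anomaly.

10, 11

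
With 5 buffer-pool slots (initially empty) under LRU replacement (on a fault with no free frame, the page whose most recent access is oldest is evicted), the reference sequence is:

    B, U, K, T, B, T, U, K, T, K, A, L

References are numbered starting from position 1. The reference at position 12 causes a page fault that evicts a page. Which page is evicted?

B

pos 1: B -> fault, frames [B]
pos 2: U -> fault, frames [B, U]
pos 3: K -> fault, frames [B, U, K]
pos 4: T -> fault, frames [B, U, K, T]
pos 5: B -> hit
pos 6: T -> hit
pos 7: U -> hit
pos 8: K -> hit
pos 9: T -> hit
pos 10: K -> hit
pos 11: A -> fault, frames [B, U, T, K, A]
pos 12: L -> fault, evict B, frames [U, T, K, A, L]
At position 12, page B is evicted.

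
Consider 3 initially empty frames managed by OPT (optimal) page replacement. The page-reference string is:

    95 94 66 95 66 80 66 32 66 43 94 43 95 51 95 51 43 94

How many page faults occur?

9

95 → fault, frames {95}
94 → fault, frames {95,94}
66 → fault, frames {95,94,66}
95 → hit
66 → hit
80 → fault, evict 95, frames {94,66,80}
66 → hit
32 → fault, evict 80, frames {94,66,32}
66 → hit
43 → fault, evict 32, frames {94,66,43}
94 → hit
43 → hit
95 → fault, evict 66, frames {94,43,95}
51 → fault, evict 94, frames {43,95,51}
95 → hit
51 → hit
43 → hit
94 → fault, evict 51, frames {43,95,94}
Page faults: 9.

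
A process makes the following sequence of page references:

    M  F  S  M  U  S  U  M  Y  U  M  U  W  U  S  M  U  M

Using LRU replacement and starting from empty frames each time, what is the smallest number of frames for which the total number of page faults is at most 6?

5

f=1: 18 faults
f=2: 14 faults
f=3: 8 faults
f=4: 7 faults
f=5: 6 faults
f=6: 6 faults
Smallest f with faults ≤ 6 is 5.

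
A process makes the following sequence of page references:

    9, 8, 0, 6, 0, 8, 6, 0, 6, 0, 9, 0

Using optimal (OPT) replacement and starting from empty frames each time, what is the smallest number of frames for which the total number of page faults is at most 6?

f=1: 12 faults
f=2: 7 faults
f=3: 5 faults
f=4: 4 faults
Smallest f with faults ≤ 6 is 3.

3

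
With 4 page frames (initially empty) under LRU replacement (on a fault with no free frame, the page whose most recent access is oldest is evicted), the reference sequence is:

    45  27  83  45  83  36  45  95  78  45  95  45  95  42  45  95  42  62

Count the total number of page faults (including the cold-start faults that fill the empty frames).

45 -> miss, frames (45)
27 -> miss, frames (45 27)
83 -> miss, frames (45 27 83)
45 -> hit
83 -> hit
36 -> miss, frames (27 45 83 36)
45 -> hit
95 -> miss, evict 27, frames (83 36 45 95)
78 -> miss, evict 83, frames (36 45 95 78)
45 -> hit
95 -> hit
45 -> hit
95 -> hit
42 -> miss, evict 36, frames (78 45 95 42)
45 -> hit
95 -> hit
42 -> hit
62 -> miss, evict 78, frames (45 95 42 62)
Page faults: 8.

8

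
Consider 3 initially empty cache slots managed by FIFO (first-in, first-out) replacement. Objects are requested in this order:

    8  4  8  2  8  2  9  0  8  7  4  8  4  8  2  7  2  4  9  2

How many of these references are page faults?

8: miss, frames (8)
4: miss, frames (8 4)
8: hit
2: miss, frames (8 4 2)
8: hit
2: hit
9: miss, evict 8, frames (4 2 9)
0: miss, evict 4, frames (2 9 0)
8: miss, evict 2, frames (9 0 8)
7: miss, evict 9, frames (0 8 7)
4: miss, evict 0, frames (8 7 4)
8: hit
4: hit
8: hit
2: miss, evict 8, frames (7 4 2)
7: hit
2: hit
4: hit
9: miss, evict 7, frames (4 2 9)
2: hit
Page faults: 10.

10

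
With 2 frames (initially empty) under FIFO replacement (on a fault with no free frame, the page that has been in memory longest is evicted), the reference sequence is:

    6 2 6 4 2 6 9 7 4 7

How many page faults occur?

7

6 → miss, frames [6]
2 → miss, frames [6, 2]
6 → hit
4 → miss, evict 6, frames [2, 4]
2 → hit
6 → miss, evict 2, frames [4, 6]
9 → miss, evict 4, frames [6, 9]
7 → miss, evict 6, frames [9, 7]
4 → miss, evict 9, frames [7, 4]
7 → hit
Page faults: 7.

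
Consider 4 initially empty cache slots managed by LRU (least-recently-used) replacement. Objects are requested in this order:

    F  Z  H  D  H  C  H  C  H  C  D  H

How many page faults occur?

F -> miss, frames [F]
Z -> miss, frames [F, Z]
H -> miss, frames [F, Z, H]
D -> miss, frames [F, Z, H, D]
H -> hit
C -> miss, evict F, frames [Z, D, H, C]
H -> hit
C -> hit
H -> hit
C -> hit
D -> hit
H -> hit
Page faults: 5.

5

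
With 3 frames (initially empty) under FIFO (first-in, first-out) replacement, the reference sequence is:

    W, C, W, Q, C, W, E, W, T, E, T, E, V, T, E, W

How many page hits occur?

7

W → fault, frames (W)
C → fault, frames (W C)
W → hit
Q → fault, frames (W C Q)
C → hit
W → hit
E → fault, evict W, frames (C Q E)
W → fault, evict C, frames (Q E W)
T → fault, evict Q, frames (E W T)
E → hit
T → hit
E → hit
V → fault, evict E, frames (W T V)
T → hit
E → fault, evict W, frames (T V E)
W → fault, evict T, frames (V E W)
Hits: 7.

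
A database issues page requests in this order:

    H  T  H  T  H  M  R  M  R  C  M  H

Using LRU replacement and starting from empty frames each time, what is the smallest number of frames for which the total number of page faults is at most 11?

f=1: 12 faults
f=2: 7 faults
f=3: 6 faults
f=4: 5 faults
f=5: 5 faults
Smallest f with faults ≤ 11 is 2.

2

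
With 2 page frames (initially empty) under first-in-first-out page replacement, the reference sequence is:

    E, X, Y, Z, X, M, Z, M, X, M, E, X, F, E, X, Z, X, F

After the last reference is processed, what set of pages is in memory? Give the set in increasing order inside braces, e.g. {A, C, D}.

E → fault, frames (E)
X → fault, frames (E X)
Y → fault, evict E, frames (X Y)
Z → fault, evict X, frames (Y Z)
X → fault, evict Y, frames (Z X)
M → fault, evict Z, frames (X M)
Z → fault, evict X, frames (M Z)
M → hit
X → fault, evict M, frames (Z X)
M → fault, evict Z, frames (X M)
E → fault, evict X, frames (M E)
X → fault, evict M, frames (E X)
F → fault, evict E, frames (X F)
E → fault, evict X, frames (F E)
X → fault, evict F, frames (E X)
Z → fault, evict E, frames (X Z)
X → hit
F → fault, evict X, frames (Z F)

{F, Z}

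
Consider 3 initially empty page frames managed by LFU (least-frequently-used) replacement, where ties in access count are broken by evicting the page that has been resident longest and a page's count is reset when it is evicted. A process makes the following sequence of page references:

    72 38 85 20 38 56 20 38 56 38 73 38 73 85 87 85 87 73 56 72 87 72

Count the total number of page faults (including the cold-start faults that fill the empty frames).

14

72 → miss, frames {72}
38 → miss, frames {72,38}
85 → miss, frames {72,38,85}
20 → miss, evict 72, frames {38,85,20}
38 → hit
56 → miss, evict 85, frames {38,20,56}
20 → hit
38 → hit
56 → hit
38 → hit
73 → miss, evict 20, frames {38,56,73}
38 → hit
73 → hit
85 → miss, evict 56, frames {38,73,85}
87 → miss, evict 85, frames {38,73,87}
85 → miss, evict 87, frames {38,73,85}
87 → miss, evict 85, frames {38,73,87}
73 → hit
56 → miss, evict 87, frames {38,73,56}
72 → miss, evict 56, frames {38,73,72}
87 → miss, evict 72, frames {38,73,87}
72 → miss, evict 87, frames {38,73,72}
Page faults: 14.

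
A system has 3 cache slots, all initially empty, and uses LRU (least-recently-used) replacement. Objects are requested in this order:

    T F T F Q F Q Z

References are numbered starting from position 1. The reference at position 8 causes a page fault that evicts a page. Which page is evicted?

T

pos 1: T → miss, frames {T}
pos 2: F → miss, frames {T,F}
pos 3: T → hit
pos 4: F → hit
pos 5: Q → miss, frames {T,F,Q}
pos 6: F → hit
pos 7: Q → hit
pos 8: Z → miss, evict T, frames {F,Q,Z}
At position 8, page T is evicted.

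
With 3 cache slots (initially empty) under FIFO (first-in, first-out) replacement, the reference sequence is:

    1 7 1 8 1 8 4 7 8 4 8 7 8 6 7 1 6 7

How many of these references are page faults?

7

1 → miss, frames {1}
7 → miss, frames {1,7}
1 → hit
8 → miss, frames {1,7,8}
1 → hit
8 → hit
4 → miss, evict 1, frames {7,8,4}
7 → hit
8 → hit
4 → hit
8 → hit
7 → hit
8 → hit
6 → miss, evict 7, frames {8,4,6}
7 → miss, evict 8, frames {4,6,7}
1 → miss, evict 4, frames {6,7,1}
6 → hit
7 → hit
Page faults: 7.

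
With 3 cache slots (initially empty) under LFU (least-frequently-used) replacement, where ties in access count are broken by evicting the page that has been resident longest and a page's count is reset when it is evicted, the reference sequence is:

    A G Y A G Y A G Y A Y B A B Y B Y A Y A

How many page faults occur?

A → miss, frames (A)
G → miss, frames (A G)
Y → miss, frames (A G Y)
A → hit
G → hit
Y → hit
A → hit
G → hit
Y → hit
A → hit
Y → hit
B → miss, evict G, frames (A Y B)
A → hit
B → hit
Y → hit
B → hit
Y → hit
A → hit
Y → hit
A → hit
Page faults: 4.

4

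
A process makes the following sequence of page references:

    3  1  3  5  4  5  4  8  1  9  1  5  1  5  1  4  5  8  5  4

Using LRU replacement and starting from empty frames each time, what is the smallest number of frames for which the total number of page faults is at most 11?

3

f=1: 20 faults
f=2: 12 faults
f=3: 10 faults
f=4: 10 faults
f=5: 6 faults
f=6: 6 faults
Smallest f with faults ≤ 11 is 3.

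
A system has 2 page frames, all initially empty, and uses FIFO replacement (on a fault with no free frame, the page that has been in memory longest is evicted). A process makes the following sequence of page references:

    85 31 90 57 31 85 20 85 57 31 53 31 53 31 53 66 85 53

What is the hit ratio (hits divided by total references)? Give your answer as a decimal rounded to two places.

85 → miss, frames {85}
31 → miss, frames {85,31}
90 → miss, evict 85, frames {31,90}
57 → miss, evict 31, frames {90,57}
31 → miss, evict 90, frames {57,31}
85 → miss, evict 57, frames {31,85}
20 → miss, evict 31, frames {85,20}
85 → hit
57 → miss, evict 85, frames {20,57}
31 → miss, evict 20, frames {57,31}
53 → miss, evict 57, frames {31,53}
31 → hit
53 → hit
31 → hit
53 → hit
66 → miss, evict 31, frames {53,66}
85 → miss, evict 53, frames {66,85}
53 → miss, evict 66, frames {85,53}
Hits: 5 of 18 references → 5/18 = 0.2778.

0.28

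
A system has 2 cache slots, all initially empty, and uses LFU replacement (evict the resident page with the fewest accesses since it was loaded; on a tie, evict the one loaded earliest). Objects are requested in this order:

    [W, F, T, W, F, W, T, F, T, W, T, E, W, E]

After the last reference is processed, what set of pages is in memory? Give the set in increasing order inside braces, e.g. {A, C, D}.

{E, W}

W -> miss, frames [W]
F -> miss, frames [W, F]
T -> miss, evict W, frames [F, T]
W -> miss, evict F, frames [T, W]
F -> miss, evict T, frames [W, F]
W -> hit
T -> miss, evict F, frames [W, T]
F -> miss, evict T, frames [W, F]
T -> miss, evict F, frames [W, T]
W -> hit
T -> hit
E -> miss, evict T, frames [W, E]
W -> hit
E -> hit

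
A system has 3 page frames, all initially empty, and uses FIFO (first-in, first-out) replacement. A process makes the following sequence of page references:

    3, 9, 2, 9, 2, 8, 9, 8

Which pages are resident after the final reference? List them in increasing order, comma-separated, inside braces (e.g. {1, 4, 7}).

3: miss, frames [3]
9: miss, frames [3, 9]
2: miss, frames [3, 9, 2]
9: hit
2: hit
8: miss, evict 3, frames [9, 2, 8]
9: hit
8: hit

{2, 8, 9}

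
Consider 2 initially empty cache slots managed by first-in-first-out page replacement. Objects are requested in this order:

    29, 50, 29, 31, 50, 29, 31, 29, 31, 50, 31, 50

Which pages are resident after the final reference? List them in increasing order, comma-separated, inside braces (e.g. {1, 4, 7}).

29 -> fault, frames [29]
50 -> fault, frames [29, 50]
29 -> hit
31 -> fault, evict 29, frames [50, 31]
50 -> hit
29 -> fault, evict 50, frames [31, 29]
31 -> hit
29 -> hit
31 -> hit
50 -> fault, evict 31, frames [29, 50]
31 -> fault, evict 29, frames [50, 31]
50 -> hit

{31, 50}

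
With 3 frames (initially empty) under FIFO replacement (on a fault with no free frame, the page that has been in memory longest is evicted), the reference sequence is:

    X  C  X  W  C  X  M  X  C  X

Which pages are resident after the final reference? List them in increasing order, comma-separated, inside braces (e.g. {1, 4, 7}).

{C, M, X}

X → fault, frames {X}
C → fault, frames {X,C}
X → hit
W → fault, frames {X,C,W}
C → hit
X → hit
M → fault, evict X, frames {C,W,M}
X → fault, evict C, frames {W,M,X}
C → fault, evict W, frames {M,X,C}
X → hit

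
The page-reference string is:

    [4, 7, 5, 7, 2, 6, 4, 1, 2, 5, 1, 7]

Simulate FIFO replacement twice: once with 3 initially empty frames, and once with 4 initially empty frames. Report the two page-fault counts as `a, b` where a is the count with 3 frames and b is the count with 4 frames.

10, 9

3 frames: F F F . F F F F F F . F → 10 faults.
4 frames: F F F . F F F F . F . F → 9 faults.
9 < 10: adding a frame reduced faults, as is typical.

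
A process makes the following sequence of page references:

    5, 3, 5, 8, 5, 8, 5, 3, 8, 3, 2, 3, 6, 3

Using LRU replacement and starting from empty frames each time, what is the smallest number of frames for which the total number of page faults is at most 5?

f=1: 14 faults
f=2: 7 faults
f=3: 5 faults
f=4: 5 faults
f=5: 5 faults
Smallest f with faults ≤ 5 is 3.

3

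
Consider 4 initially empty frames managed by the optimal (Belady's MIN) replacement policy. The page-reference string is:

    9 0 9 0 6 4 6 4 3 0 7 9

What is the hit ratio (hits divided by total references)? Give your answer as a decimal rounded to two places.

0.50

9 → fault, frames [9]
0 → fault, frames [9, 0]
9 → hit
0 → hit
6 → fault, frames [9, 0, 6]
4 → fault, frames [9, 0, 6, 4]
6 → hit
4 → hit
3 → fault, evict 4, frames [9, 0, 6, 3]
0 → hit
7 → fault, evict 3, frames [9, 0, 6, 7]
9 → hit
Hits: 6 of 12 references → 6/12 = 0.5000.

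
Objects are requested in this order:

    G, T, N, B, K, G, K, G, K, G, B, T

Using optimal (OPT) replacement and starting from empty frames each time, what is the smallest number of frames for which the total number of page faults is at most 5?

4

f=1: 12 faults
f=2: 7 faults
f=3: 6 faults
f=4: 5 faults
f=5: 5 faults
Smallest f with faults ≤ 5 is 4.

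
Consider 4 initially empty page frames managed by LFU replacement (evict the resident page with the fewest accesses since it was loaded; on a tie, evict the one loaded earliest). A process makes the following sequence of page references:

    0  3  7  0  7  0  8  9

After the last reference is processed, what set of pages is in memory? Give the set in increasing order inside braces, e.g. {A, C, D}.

0 -> fault, frames {0}
3 -> fault, frames {0,3}
7 -> fault, frames {0,3,7}
0 -> hit
7 -> hit
0 -> hit
8 -> fault, frames {0,3,7,8}
9 -> fault, evict 3, frames {0,7,8,9}

{0, 7, 8, 9}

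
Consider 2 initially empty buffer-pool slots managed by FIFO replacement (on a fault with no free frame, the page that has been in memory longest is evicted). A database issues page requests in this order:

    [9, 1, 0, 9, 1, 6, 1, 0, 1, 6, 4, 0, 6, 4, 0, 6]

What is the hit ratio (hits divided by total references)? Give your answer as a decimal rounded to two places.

9: miss, frames {9}
1: miss, frames {9,1}
0: miss, evict 9, frames {1,0}
9: miss, evict 1, frames {0,9}
1: miss, evict 0, frames {9,1}
6: miss, evict 9, frames {1,6}
1: hit
0: miss, evict 1, frames {6,0}
1: miss, evict 6, frames {0,1}
6: miss, evict 0, frames {1,6}
4: miss, evict 1, frames {6,4}
0: miss, evict 6, frames {4,0}
6: miss, evict 4, frames {0,6}
4: miss, evict 0, frames {6,4}
0: miss, evict 6, frames {4,0}
6: miss, evict 4, frames {0,6}
Hits: 1 of 16 references → 1/16 = 0.0625.

0.06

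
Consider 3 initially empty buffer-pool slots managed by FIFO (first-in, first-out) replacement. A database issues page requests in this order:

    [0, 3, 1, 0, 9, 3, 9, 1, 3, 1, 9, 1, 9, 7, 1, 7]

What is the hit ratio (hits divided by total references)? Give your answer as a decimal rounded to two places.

0 → miss, frames [0]
3 → miss, frames [0, 3]
1 → miss, frames [0, 3, 1]
0 → hit
9 → miss, evict 0, frames [3, 1, 9]
3 → hit
9 → hit
1 → hit
3 → hit
1 → hit
9 → hit
1 → hit
9 → hit
7 → miss, evict 3, frames [1, 9, 7]
1 → hit
7 → hit
Hits: 11 of 16 references → 11/16 = 0.6875.

0.69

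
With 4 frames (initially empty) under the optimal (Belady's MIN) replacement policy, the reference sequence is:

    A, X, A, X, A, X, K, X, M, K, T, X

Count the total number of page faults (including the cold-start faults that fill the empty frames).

5

A -> miss, frames (A)
X -> miss, frames (A X)
A -> hit
X -> hit
A -> hit
X -> hit
K -> miss, frames (A X K)
X -> hit
M -> miss, frames (A X K M)
K -> hit
T -> miss, evict M, frames (A X K T)
X -> hit
Page faults: 5.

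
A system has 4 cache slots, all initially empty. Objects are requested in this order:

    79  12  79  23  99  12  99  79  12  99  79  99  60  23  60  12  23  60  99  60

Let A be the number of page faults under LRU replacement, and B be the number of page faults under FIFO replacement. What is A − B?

Under LRU: F F . F F . . . . . . . F F . F . . . . → 7 faults.
Under FIFO: F F . F F . . . . . . . F . . . . . . . → 5 faults.
A − B = 7 − 5 = 2.

2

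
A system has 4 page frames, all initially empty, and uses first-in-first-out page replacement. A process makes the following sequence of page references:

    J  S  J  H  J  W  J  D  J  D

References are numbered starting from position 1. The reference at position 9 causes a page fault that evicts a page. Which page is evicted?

S

pos 1: J → fault, frames (J)
pos 2: S → fault, frames (J S)
pos 3: J → hit
pos 4: H → fault, frames (J S H)
pos 5: J → hit
pos 6: W → fault, frames (J S H W)
pos 7: J → hit
pos 8: D → fault, evict J, frames (S H W D)
pos 9: J → fault, evict S, frames (H W D J)
At position 9, page S is evicted.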